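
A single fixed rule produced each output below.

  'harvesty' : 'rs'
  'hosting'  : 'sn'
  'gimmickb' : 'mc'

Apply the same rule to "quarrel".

Rule — keep one character in every 3, starting at position 3 (positions 3rd, 6th, 9th, ...).
On "quarrel" that produces "ae".

ae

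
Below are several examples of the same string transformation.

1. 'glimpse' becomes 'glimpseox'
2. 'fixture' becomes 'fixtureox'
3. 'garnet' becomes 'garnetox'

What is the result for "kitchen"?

kitchenox

Each output is the input with this applied: append "ox".
On "kitchen" that produces "kitchenox".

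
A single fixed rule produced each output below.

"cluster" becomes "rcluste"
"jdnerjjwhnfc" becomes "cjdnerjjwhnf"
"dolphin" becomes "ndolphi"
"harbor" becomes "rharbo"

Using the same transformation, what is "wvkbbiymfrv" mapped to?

The transformation: move the last character to the front.
"wvkbbiymfrv" → "vwvkbbiymfr".

vwvkbbiymfr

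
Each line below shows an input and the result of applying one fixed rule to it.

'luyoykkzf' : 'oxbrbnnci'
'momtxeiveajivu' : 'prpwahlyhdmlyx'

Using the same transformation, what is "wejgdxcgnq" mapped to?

What's happening: shift every letter 3 places forward in the alphabet (wrapping around).
"wejgdxcgnq" → "zhmjgafjqt".

zhmjgafjqt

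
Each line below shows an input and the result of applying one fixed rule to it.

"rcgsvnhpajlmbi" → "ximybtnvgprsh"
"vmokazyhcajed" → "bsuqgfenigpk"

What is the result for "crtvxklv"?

What's happening: shift every letter 6 places forward in the alphabet (wrapping around), then delete the last character.
Working it through for "crtvxklv": intermediate "ixzbdqrb", final "ixzbdqr".

ixzbdqr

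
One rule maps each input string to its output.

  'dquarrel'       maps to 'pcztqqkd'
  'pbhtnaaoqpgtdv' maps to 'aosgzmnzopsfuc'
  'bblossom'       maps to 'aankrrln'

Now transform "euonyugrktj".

The rule is to shift every letter 1 place backward in the alphabet (wrapping around), then swap each adjacent pair of characters (1↔2, 3↔4, ...).
Starting from "euonyugrktj": after the first operation, "dtnmxtfqjsi"; after the second, "tdmntxqfsji".
(Check on "dquarrel": → "cptzqqdk" → "pcztqqkd" ✓)

tdmntxqfsji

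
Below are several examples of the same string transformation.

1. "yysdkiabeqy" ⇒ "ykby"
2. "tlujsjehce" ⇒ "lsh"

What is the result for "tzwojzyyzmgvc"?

zjyg

Each output is the input with this applied: keep one character in every 3, starting at position 2 (positions 2nd, 5th, 8th, ...).
Applying that to "tzwojzyyzmgvc" gives "zjyg".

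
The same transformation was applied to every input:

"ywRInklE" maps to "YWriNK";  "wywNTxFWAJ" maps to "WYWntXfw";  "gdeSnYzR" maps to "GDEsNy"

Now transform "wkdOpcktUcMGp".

The pattern: flip the case of every letter, then delete the last 2 characters.
Applying both steps to "wkdOpcktUcMGp": "WKDoPCKTuCmgP", then "WKDoPCKTuCm".

WKDoPCKTuCm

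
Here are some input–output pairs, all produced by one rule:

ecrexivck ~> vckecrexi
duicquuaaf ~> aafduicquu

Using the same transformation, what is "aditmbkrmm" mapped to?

What's happening: move the last 3 characters to the front (rotate right by 3).
Doing the same to "aditmbkrmm": "rmmaditmbk".

rmmaditmbk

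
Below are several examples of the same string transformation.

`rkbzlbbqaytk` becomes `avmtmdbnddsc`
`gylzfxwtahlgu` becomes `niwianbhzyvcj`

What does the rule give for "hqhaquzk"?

Looking at the pairs, the operation is to shift every letter 2 places forward in the alphabet (wrapping around), then move the last 3 characters to the front (rotate right by 3).
Working it through for "hqhaquzk": intermediate "jsjcswbm", final "wbmjsjcs".

wbmjsjcs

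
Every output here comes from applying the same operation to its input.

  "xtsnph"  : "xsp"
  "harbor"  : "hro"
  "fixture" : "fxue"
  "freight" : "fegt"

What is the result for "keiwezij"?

kiei

The pattern: keep every other character starting from the first (positions 1st, 3rd, 5th, ...).
So "keiwezij" becomes "kiei".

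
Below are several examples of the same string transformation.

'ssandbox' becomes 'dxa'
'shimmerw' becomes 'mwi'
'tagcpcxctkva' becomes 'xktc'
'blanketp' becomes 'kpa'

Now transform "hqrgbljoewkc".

jwhg

What's happening: swap the front and back halves of the string, then keep one character in every 3, starting at position 1 (positions 1st, 4th, 7th, ...).
So "hqrgbljoewkc" becomes "jwhg".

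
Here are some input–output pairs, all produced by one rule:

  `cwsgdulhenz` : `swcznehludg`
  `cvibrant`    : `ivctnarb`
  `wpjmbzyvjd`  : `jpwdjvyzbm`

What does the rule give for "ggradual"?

Looking at the pairs, the operation is to move the first 3 characters to the end (rotate left by 3), then reverse the string.
For "ggradual", step one produces "adualggr"; step two turns that into "rgglauda".

rgglauda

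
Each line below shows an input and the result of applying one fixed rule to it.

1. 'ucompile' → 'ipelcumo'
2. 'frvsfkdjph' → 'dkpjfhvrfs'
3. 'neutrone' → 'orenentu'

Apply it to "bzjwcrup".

rcpuzbwj

The pattern: swap the front and back halves of the string, then swap each adjacent pair of characters (1↔2, 3↔4, ...).
Applying both steps to "bzjwcrup": "crupbzjw", then "rcpuzbwj".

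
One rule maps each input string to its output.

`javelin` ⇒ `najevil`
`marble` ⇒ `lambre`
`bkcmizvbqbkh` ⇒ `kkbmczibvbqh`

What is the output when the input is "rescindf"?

dercsnif

In each case the input is transformed by: swap each adjacent pair of characters (1↔2, 3↔4, ...), then move the last character to the front.
"rescindf" → "ercsnifd" → "dercsnif".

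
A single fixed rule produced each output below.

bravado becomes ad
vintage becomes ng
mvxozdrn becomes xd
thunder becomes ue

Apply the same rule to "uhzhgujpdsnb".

Looking at the pairs, the operation is to keep one character in every 3, starting at position 3 (positions 3rd, 6th, 9th, ...).
For "uhzhgujpdsnb" the result is "zudb".

zudb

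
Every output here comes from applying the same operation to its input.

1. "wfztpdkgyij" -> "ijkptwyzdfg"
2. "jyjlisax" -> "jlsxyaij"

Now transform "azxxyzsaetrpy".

prstxxyyzzaae

In each case the input is transformed by: sort the characters into alphabetical order, then move the first 3 characters to the end (rotate left by 3).
Applying both steps to "azxxyzsaetrpy": "aaeprstxxyyzz", then "prstxxyyzzaae".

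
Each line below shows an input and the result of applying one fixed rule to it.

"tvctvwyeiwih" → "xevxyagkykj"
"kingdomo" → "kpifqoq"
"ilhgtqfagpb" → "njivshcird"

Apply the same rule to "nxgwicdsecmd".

ziykefugeof

In each case the input is transformed by: delete the first character, then shift every letter 2 places forward in the alphabet (wrapping around).
"nxgwicdsecmd" → "xgwicdsecmd" → "ziykefugeof".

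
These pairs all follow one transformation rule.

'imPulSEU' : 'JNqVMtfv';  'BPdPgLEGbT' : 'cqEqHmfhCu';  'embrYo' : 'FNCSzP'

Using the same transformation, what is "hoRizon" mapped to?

The transformation: flip the case of every letter, then shift every letter 1 place forward in the alphabet (wrapping around).
So "hoRizon" becomes "IPsJAPO".

IPsJAPO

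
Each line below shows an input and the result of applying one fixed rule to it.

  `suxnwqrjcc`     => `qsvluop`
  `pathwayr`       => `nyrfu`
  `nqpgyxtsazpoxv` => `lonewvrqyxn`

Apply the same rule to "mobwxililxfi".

kmzuvgjgj

Looking at the pairs, the operation is to delete the last 3 characters, then shift every letter 2 places backward in the alphabet (wrapping around).
"mobwxililxfi" → "mobwxilil" → "kmzuvgjgj".
(Check on "suxnwqrjcc": → "suxnwqr" → "qsvluop" ✓)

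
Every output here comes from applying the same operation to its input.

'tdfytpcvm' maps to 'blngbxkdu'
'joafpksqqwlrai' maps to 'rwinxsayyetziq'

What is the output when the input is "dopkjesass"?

Looking at the pairs, the operation is to shift every letter 8 places forward in the alphabet (wrapping around).
So "dopkjesass" becomes "lwxsrmaiaa".

lwxsrmaiaa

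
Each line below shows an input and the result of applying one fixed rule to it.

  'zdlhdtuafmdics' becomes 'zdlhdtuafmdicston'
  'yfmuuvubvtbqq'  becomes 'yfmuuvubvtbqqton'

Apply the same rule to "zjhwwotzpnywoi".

zjhwwotzpnywoiton

The pattern: append "ton".
For "zjhwwotzpnywoi" the result is "zjhwwotzpnywoiton".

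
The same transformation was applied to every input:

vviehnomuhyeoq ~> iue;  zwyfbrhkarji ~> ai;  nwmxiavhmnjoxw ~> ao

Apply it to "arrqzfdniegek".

ie

The rule is to keep one character in every 3, starting at position 3 (positions 3rd, 6th, 9th, ...), then keep only the vowels.
Starting from "arrqzfdniegek": after the first operation, "rfie"; after the second, "ie".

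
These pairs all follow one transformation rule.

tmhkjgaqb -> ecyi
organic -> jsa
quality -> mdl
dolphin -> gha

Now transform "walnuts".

The rule is to shift every letter 8 places backward in the alphabet (wrapping around), then keep every other character starting from the second (positions 2nd, 4th, 6th, ...).
On "walnuts": the first step gives "osdfmlk", and the second then gives "sfl".

sfl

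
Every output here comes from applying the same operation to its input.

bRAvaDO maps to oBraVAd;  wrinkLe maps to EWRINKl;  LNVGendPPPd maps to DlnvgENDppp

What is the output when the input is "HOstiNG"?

ghoSTIn

The pattern: move the last character to the front, then flip the case of every letter.
On "HOstiNG": the first step gives "GHOstiN", and the second then gives "ghoSTIn".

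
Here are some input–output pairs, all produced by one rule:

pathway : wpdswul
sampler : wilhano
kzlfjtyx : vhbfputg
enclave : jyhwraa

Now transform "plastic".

hwopeyl

Rule — shift every letter 4 places backward in the alphabet (wrapping around), then move the first character to the end.
On "plastic" that produces "hwopeyl".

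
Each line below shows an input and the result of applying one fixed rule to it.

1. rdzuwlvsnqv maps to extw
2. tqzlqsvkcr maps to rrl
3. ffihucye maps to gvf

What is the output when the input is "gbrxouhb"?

cpc

The rule is to keep one character in every 3, starting at position 2 (positions 2nd, 5th, 8th, ...), then shift every letter 1 place forward in the alphabet (wrapping around).
Applying both steps to "gbrxouhb": "bob", then "cpc".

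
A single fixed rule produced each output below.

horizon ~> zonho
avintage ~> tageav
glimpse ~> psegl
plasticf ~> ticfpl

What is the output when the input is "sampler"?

The transformation: move the first 2 characters to the end (rotate left by 2), then delete the first 2 characters.
Starting from "sampler": after the first operation, "mplersa"; after the second, "lersa".

lersa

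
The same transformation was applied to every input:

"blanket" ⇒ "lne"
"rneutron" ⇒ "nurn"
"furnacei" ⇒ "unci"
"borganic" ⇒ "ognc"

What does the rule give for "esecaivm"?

Rule — keep every other character starting from the second (positions 2nd, 4th, 6th, ...).
So "esecaivm" becomes "scim".

scim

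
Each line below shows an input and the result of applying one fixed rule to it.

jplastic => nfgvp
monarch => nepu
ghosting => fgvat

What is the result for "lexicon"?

The transformation: shift every letter 13 places forward in the alphabet (wrapping around) — i.e. ROT13, then delete the first 3 characters.
On "lexicon": the first step gives "yrkvpba", and the second then gives "vpba".
(Check on "jplastic": → "wcynfgvp" → "nfgvp" ✓)

vpba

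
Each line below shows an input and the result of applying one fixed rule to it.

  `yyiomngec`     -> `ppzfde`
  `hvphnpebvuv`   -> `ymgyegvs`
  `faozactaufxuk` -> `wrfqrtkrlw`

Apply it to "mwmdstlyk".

What's happening: shift every letter 9 places backward in the alphabet (wrapping around), then delete the last 3 characters.
"mwmdstlyk" → "dndujk".

dndujk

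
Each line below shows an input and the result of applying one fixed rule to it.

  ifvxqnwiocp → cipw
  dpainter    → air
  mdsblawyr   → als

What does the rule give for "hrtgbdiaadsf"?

adgr

In each case the input is transformed by: sort the characters into alphabetical order, then keep one character in every 3, starting at position 1 (positions 1st, 4th, 7th, ...).
On "hrtgbdiaadsf": the first step gives "aabddfghirst", and the second then gives "adgr".
(Check on "ifvxqnwiocp": → "cfiinopqvwx" → "cipw" ✓)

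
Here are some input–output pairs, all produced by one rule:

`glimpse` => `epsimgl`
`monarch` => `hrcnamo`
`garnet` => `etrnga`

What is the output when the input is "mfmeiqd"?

diqmemf

The transformation: swap each adjacent pair of characters (1↔2, 3↔4, ...), then reverse the string.
"mfmeiqd" → "fmemqid" → "diqmemf".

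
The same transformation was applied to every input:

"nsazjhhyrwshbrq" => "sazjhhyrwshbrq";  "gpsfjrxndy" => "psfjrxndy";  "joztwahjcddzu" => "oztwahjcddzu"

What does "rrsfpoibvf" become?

rsfpoibvf

Each output is the input with this applied: delete the first character.
Applying that to "rrsfpoibvf" gives "rsfpoibvf".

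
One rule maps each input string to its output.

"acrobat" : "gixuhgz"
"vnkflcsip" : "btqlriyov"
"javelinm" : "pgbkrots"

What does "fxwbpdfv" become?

In each case the input is transformed by: shift every letter 6 places forward in the alphabet (wrapping around).
Applying that to "fxwbpdfv" gives "ldchvjlb".

ldchvjlb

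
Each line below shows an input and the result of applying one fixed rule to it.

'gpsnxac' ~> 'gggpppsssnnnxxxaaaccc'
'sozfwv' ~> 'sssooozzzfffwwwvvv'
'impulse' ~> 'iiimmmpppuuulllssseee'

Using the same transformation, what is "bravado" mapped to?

The pattern: repeat every character 3 times.
So "bravado" becomes "bbbrrraaavvvaaadddooo".

bbbrrraaavvvaaadddooo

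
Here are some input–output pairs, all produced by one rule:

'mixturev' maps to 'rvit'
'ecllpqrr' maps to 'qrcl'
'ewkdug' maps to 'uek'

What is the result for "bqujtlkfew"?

What's happening: swap the front and back halves of the string, then keep every other character starting from the second (positions 2nd, 4th, 6th, ...).
"bqujtlkfew" → "lkfewbqujt" → "kebut".

kebut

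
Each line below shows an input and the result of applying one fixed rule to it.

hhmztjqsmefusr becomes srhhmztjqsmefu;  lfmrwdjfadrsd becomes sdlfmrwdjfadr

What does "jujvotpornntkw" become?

The rule is to move the last 2 characters to the front (rotate right by 2).
"jujvotpornntkw" → "kwjujvotpornnt".

kwjujvotpornnt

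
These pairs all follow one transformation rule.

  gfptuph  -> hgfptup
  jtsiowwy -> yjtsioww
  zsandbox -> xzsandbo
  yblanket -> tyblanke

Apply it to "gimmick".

Each output is the input with this applied: move the last character to the front.
For "gimmick" the result is "kgimmic".

kgimmic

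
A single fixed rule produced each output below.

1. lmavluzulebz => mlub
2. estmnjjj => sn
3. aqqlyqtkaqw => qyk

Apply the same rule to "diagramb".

What's happening: delete the last character, then keep one character in every 3, starting at position 2 (positions 2nd, 5th, 8th, ...).
"diagramb" → "diagram" → "ir".

ir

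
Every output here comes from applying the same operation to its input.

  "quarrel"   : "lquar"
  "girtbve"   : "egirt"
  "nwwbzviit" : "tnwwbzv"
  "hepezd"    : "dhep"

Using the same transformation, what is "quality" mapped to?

The pattern: move the last 3 characters to the front (rotate right by 3), then delete the first 2 characters.
So "quality" becomes "yqual".

yqual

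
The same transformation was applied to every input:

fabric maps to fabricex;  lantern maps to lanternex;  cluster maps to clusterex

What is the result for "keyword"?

Each output is the input with this applied: append "ex".
"keyword" → "keywordex".

keywordex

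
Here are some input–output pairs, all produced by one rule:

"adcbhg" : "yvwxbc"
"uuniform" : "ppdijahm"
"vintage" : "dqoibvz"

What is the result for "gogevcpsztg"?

jbzbxqnkoub

Rule — shift every letter 5 places backward in the alphabet (wrapping around), then swap each adjacent pair of characters (1↔2, 3↔4, ...).
On "gogevcpsztg": the first step gives "bjbzqxknuob", and the second then gives "jbzbxqnkoub".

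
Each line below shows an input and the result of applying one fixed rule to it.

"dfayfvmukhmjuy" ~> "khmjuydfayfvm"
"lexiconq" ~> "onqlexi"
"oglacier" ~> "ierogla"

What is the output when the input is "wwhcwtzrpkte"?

rpktewwhcwt

The rule is to swap the front and back halves of the string, then delete the first character.
Applying both steps to "wwhcwtzrpkte": "zrpktewwhcwt", then "rpktewwhcwt".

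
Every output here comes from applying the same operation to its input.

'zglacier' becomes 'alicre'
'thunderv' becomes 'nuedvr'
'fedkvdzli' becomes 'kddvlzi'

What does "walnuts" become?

The transformation: delete the first 2 characters, then swap each adjacent pair of characters (1↔2, 3↔4, ...).
"walnuts" → "lnuts" → "nltus".
(Check on "thunderv": → "underv" → "nuedvr" ✓)

nltus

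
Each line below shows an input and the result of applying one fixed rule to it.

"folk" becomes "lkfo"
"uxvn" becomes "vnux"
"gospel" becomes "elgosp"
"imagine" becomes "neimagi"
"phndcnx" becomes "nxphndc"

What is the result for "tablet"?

ettabl

Looking at the pairs, the operation is to move the last 2 characters to the front (rotate right by 2).
Doing the same to "tablet": "ettabl".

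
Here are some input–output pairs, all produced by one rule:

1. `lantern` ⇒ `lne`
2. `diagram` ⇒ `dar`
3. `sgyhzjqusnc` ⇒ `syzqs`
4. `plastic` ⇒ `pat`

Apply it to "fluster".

fut

Rule — delete the last 2 characters, then keep every other character starting from the first (positions 1st, 3rd, 5th, ...).
Working it through for "fluster": intermediate "flust", final "fut".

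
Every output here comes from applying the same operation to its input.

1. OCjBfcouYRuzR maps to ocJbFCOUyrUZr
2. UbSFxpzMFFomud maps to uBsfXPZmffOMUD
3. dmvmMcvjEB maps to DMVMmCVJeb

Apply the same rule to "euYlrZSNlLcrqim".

EUyLRzsnLlCRQIM

What's happening: flip the case of every letter.
For "euYlrZSNlLcrqim" the result is "EUyLRzsnLlCRQIM".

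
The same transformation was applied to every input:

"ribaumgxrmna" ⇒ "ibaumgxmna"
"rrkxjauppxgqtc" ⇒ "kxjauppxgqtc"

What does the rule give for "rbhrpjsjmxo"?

bhpjsjmxo

The transformation: remove every "r".
On "rbhrpjsjmxo" that produces "bhpjsjmxo".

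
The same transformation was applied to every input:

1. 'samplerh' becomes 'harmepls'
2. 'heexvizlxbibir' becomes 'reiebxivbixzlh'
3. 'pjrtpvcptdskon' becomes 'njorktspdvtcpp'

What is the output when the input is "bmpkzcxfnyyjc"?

The transformation: take characters alternately from the front and the back (1st, last, 2nd, 2nd-last, ...), then move the first character to the end.
On "bmpkzcxfnyyjc": the first step gives "bcmjpykyzncfx", and the second then gives "cmjpykyzncfxb".

cmjpykyzncfxb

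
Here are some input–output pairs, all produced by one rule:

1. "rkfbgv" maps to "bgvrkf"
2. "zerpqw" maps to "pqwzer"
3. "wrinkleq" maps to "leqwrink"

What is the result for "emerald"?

aldemer

The pattern: move the last 3 characters to the front (rotate right by 3).
"emerald" → "aldemer".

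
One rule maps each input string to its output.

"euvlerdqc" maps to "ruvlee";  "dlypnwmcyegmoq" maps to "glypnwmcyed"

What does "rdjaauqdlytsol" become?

tdjaauqdlyr

In each case the input is transformed by: delete the last 3 characters, then swap the first and last characters.
Doing the same to "rdjaauqdlytsol": "tdjaauqdlyr".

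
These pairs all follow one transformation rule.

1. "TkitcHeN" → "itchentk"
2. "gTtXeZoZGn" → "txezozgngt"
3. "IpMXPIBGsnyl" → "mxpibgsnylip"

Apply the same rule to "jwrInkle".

rinklejw

What's happening: move the first 2 characters to the end (rotate left by 2), then convert every letter to lowercase.
"jwrInkle" → "rInklejw" → "rinklejw".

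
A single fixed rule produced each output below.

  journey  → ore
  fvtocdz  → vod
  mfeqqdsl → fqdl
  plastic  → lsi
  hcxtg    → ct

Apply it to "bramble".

What's happening: keep every other character starting from the second (positions 2nd, 4th, 6th, ...).
Applying that to "bramble" gives "rml".

rml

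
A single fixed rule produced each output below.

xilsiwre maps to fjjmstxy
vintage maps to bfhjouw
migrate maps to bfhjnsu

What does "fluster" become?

The transformation: shift every letter 1 place forward in the alphabet (wrapping around), then sort the characters into alphabetical order.
"fluster" → "gmvtufs" → "fgmstuv".
(Check on "xilsiwre": → "yjmtjxsf" → "fjjmstxy" ✓)

fgmstuv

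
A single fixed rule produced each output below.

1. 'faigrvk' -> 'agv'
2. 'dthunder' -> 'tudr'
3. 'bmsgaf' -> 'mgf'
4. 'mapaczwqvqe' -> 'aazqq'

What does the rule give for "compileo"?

In each case the input is transformed by: keep every other character starting from the second (positions 2nd, 4th, 6th, ...).
So "compileo" becomes "oplo".

oplo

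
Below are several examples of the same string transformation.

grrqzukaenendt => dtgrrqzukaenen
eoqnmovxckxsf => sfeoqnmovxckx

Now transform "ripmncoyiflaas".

What's happening: move the last 2 characters to the front (rotate right by 2).
On "ripmncoyiflaas" that produces "asripmncoyifla".

asripmncoyifla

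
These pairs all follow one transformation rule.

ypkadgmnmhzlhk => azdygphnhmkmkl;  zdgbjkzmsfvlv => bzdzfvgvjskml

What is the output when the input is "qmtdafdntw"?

awdtdtfqmn

What's happening: sort the characters into alphabetical order, then take characters alternately from the front and the back (1st, last, 2nd, 2nd-last, ...).
For "qmtdafdntw", step one produces "addfmnqttw"; step two turns that into "awdtdtfqmn".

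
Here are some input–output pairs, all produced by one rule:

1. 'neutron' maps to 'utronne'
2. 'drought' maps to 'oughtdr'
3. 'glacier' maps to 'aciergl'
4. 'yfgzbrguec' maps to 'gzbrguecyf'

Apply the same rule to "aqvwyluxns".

The pattern: move the first 2 characters to the end (rotate left by 2).
On "aqvwyluxns" that produces "vwyluxnsaq".

vwyluxnsaq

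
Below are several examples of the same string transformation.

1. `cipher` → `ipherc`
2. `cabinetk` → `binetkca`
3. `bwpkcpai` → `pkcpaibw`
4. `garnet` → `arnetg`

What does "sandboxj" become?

ndboxjsa

The transformation: move the last 2 characters to the front (rotate right by 2), then swap the front and back halves of the string.
Starting from "sandboxj": after the first operation, "xjsandbo"; after the second, "ndboxjsa".
(Check on "garnet": → "etgarn" → "arnetg" ✓)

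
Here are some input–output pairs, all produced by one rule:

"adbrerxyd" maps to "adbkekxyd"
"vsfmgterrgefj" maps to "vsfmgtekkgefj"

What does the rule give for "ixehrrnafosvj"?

ixehkknafosvj

The pattern: replace every "r" with "k".
On "ixehrrnafosvj" that produces "ixehkknafosvj".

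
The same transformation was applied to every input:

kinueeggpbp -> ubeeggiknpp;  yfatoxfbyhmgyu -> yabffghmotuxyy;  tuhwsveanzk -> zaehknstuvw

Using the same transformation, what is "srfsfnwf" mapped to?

wfffnrss

Each output is the input with this applied: sort the characters into alphabetical order, then move the last character to the front.
Working it through for "srfsfnwf": intermediate "fffnrssw", final "wfffnrss".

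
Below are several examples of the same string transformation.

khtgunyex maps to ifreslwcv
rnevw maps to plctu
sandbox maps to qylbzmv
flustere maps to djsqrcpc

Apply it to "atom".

yrmk

What's happening: shift every letter 2 places backward in the alphabet (wrapping around).
So "atom" becomes "yrmk".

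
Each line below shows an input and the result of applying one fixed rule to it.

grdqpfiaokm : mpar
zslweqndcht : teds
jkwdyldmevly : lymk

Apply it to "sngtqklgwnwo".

Looking at the pairs, the operation is to keep one character in every 3, starting at position 2 (positions 2nd, 5th, 8th, ...), then swap the first and last characters.
Starting from "sngtqklgwnwo": after the first operation, "nqgw"; after the second, "wqgn".

wqgn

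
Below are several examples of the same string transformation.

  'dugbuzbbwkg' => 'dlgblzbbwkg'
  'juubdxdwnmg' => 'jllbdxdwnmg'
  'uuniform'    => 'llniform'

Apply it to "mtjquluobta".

mtjqlllobta

Each output is the input with this applied: replace every "u" with "l".
On "mtjquluobta" that produces "mtjqlllobta".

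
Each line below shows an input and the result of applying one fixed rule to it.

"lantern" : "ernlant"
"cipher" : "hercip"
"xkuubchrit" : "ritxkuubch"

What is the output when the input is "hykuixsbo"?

sbohykuix

Rule — move the last 3 characters to the front (rotate right by 3).
For "hykuixsbo" the result is "sbohykuix".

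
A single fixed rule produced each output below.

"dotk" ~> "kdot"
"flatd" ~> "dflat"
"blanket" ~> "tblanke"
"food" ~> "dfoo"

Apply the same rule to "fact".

Rule — move the last character to the front.
On "fact" that produces "tfac".

tfac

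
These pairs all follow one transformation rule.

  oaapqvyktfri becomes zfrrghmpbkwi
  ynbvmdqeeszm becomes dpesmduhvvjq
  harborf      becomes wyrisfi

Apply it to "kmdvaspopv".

mbdumrjgfg

In each case the input is transformed by: move the last character to the front, then shift every letter 9 places backward in the alphabet (wrapping around).
Starting from "kmdvaspopv": after the first operation, "vkmdvaspop"; after the second, "mbdumrjgfg".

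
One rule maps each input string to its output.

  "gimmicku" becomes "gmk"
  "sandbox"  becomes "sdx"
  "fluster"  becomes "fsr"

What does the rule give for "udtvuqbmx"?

uvb

What's happening: keep one character in every 3, starting at position 1 (positions 1st, 4th, 7th, ...).
"udtvuqbmx" → "uvb".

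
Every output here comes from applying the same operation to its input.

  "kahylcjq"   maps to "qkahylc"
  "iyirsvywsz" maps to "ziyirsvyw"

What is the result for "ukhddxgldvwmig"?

Rule — move the last character to the front, then delete the last character.
For "ukhddxgldvwmig", step one produces "gukhddxgldvwmi"; step two turns that into "gukhddxgldvwm".
(Check on "kahylcjq": → "qkahylcj" → "qkahylc" ✓)

gukhddxgldvwm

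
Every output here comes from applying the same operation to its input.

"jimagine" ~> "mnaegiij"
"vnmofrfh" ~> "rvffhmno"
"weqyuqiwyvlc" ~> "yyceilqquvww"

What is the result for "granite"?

rtaegin

In each case the input is transformed by: sort the characters into alphabetical order, then move the last 2 characters to the front (rotate right by 2).
On "granite": the first step gives "aeginrt", and the second then gives "rtaegin".
(Check on "vnmofrfh": → "ffhmnorv" → "rvffhmno" ✓)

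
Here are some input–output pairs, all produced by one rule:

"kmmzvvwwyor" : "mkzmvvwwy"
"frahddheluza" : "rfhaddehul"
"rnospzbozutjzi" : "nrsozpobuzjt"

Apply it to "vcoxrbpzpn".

The rule is to delete the last 2 characters, then swap each adjacent pair of characters (1↔2, 3↔4, ...).
Starting from "vcoxrbpzpn": after the first operation, "vcoxrbpz"; after the second, "cvxobrzp".
(Check on "kmmzvvwwyor": → "kmmzvvwwy" → "mkzmvvwwy" ✓)

cvxobrzp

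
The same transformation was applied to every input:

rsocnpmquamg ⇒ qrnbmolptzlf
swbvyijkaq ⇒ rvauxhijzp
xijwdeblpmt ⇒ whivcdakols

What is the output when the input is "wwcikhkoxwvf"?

vvbhjgjnwvue

What's happening: shift every letter 1 place backward in the alphabet (wrapping around).
On "wwcikhkoxwvf" that produces "vvbhjgjnwvue".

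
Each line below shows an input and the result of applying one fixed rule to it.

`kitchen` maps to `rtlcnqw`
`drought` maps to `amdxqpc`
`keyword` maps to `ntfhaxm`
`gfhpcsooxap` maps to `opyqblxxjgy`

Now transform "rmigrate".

vaprjanc

The transformation: shift every letter 9 places forward in the alphabet (wrapping around), then swap each adjacent pair of characters (1↔2, 3↔4, ...).
Starting from "rmigrate": after the first operation, "avrpajcn"; after the second, "vaprjanc".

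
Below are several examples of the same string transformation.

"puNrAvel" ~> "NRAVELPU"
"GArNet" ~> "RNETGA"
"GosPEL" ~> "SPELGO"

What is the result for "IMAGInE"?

What's happening: move the first 2 characters to the end (rotate left by 2), then convert every letter to uppercase.
Starting from "IMAGInE": after the first operation, "AGInEIM"; after the second, "AGINEIM".

AGINEIM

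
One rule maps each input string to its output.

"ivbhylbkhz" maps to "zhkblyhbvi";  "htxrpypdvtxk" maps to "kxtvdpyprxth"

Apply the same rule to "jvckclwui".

Looking at the pairs, the operation is to reverse the string.
"jvckclwui" → "iuwlckcvj".

iuwlckcvj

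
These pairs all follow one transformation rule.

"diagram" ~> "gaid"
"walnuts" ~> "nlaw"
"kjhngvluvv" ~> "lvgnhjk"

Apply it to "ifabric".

In each case the input is transformed by: reverse the string, then delete the first 3 characters.
Applying both steps to "ifabric": "cirbafi", then "bafi".
(Check on "diagram": → "margaid" → "gaid" ✓)

bafi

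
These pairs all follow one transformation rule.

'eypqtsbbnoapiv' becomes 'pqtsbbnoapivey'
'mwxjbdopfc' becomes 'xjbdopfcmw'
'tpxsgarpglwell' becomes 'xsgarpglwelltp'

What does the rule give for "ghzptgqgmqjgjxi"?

zptgqgmqjgjxigh

In each case the input is transformed by: move the first 2 characters to the end (rotate left by 2).
So "ghzptgqgmqjgjxi" becomes "zptgqgmqjgjxigh".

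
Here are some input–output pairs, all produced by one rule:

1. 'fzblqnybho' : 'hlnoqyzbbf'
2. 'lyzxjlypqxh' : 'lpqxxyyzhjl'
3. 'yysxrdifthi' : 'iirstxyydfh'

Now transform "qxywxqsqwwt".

In each case the input is transformed by: sort the characters into alphabetical order, then move the first 3 characters to the end (rotate left by 3).
On "qxywxqsqwwt": the first step gives "qqqstwwwxxy", and the second then gives "stwwwxxyqqq".

stwwwxxyqqq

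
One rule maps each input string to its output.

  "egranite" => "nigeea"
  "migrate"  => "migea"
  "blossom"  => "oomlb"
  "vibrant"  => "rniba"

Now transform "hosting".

onihg

The transformation: sort the characters into reverse alphabetical order, then delete the first 2 characters.
Applying both steps to "hosting": "tsonihg", then "onihg".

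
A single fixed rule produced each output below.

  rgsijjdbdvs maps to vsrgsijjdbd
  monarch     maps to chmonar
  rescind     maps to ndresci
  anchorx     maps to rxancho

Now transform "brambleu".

Each output is the input with this applied: move the last 2 characters to the front (rotate right by 2).
Applying that to "brambleu" gives "eubrambl".

eubrambl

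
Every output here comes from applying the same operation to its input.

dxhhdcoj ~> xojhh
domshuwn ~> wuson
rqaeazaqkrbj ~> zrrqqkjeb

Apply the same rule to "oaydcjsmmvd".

Each output is the input with this applied: sort the characters into reverse alphabetical order, then delete the last 3 characters.
Starting from "oaydcjsmmvd": after the first operation, "yvsommjddca"; after the second, "yvsommjd".

yvsommjd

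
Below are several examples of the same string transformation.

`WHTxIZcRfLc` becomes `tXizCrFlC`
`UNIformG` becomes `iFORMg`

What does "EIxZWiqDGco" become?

The pattern: flip the case of every letter, then delete the first 2 characters.
Working it through for "EIxZWiqDGco": intermediate "eiXzwIQdgCO", final "XzwIQdgCO".

XzwIQdgCO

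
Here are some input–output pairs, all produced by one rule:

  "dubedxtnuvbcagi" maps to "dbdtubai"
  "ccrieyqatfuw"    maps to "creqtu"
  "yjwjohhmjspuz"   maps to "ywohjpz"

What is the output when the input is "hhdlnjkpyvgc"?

hdnkyg

In each case the input is transformed by: keep every other character starting from the first (positions 1st, 3rd, 5th, ...).
For "hhdlnjkpyvgc" the result is "hdnkyg".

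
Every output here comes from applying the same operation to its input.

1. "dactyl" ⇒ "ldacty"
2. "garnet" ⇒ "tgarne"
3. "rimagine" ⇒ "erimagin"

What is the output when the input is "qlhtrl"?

The transformation: move the last character to the front.
On "qlhtrl" that produces "lqlhtr".

lqlhtr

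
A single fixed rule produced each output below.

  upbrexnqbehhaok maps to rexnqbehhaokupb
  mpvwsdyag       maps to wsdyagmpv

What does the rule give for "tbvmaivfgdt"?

What's happening: move the first 3 characters to the end (rotate left by 3).
On "tbvmaivfgdt" that produces "maivfgdttbv".

maivfgdttbv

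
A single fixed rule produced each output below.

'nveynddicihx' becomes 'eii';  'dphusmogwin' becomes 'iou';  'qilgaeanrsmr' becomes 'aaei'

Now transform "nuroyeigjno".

eioou

What's happening: sort the characters into alphabetical order, then keep only the vowels.
"nuroyeigjno" → "egijnnooruy" → "eioou".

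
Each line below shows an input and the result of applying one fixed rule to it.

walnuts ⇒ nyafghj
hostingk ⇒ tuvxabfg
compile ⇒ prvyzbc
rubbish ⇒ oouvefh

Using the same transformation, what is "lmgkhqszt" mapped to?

tuxyzdfgm

Each output is the input with this applied: sort the characters into alphabetical order, then shift every letter 13 places forward in the alphabet (wrapping around) — i.e. ROT13.
Working it through for "lmgkhqszt": intermediate "ghklmqstz", final "tuxyzdfgm".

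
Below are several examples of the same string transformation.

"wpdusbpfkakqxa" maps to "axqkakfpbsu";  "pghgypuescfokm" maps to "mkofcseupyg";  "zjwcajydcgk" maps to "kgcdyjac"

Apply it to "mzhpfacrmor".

Rule — reverse the string, then delete the last 3 characters.
On "mzhpfacrmor": the first step gives "romrcafphzm", and the second then gives "romrcafp".

romrcafp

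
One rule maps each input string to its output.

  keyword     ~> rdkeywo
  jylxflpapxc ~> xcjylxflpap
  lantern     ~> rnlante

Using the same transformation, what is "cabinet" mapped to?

The pattern: move the last 2 characters to the front (rotate right by 2).
"cabinet" → "etcabin".

etcabin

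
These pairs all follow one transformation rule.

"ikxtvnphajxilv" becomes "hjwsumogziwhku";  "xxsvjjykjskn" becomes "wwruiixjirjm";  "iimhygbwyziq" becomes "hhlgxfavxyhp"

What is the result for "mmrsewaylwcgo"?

llqrdvzxkvbfn

The transformation: shift every letter 1 place backward in the alphabet (wrapping around).
On "mmrsewaylwcgo" that produces "llqrdvzxkvbfn".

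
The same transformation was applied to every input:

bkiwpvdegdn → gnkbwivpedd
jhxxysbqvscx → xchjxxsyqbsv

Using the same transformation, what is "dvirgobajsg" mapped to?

jgvdriogabs

The transformation: swap each adjacent pair of characters (1↔2, 3↔4, ...), then move the last 2 characters to the front (rotate right by 2).
Applying both steps to "dvirgobajsg": "vdriogabsjg", then "jgvdriogabs".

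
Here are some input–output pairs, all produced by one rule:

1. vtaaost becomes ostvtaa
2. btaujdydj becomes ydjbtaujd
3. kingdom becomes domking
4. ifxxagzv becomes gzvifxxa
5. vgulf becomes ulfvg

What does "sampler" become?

lersamp

Rule — move the last 3 characters to the front (rotate right by 3).
"sampler" → "lersamp".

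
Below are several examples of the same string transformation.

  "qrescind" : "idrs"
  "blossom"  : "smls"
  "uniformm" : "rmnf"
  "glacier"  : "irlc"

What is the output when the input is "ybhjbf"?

The rule is to move the last 3 characters to the front (rotate right by 3), then keep every other character starting from the first (positions 1st, 3rd, 5th, ...).
Applying both steps to "ybhjbf": "jbfybh", then "jfb".

jfb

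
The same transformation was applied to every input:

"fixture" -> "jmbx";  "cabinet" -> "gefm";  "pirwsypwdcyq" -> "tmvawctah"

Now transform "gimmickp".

The pattern: shift every letter 4 places forward in the alphabet (wrapping around), then delete the last 3 characters.
"gimmickp" → "kmqqmgot" → "kmqqm".

kmqqm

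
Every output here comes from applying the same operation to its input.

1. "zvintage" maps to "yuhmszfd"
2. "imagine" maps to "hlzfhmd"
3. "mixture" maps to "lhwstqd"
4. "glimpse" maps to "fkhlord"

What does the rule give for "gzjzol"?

In each case the input is transformed by: shift every letter 1 place backward in the alphabet (wrapping around).
"gzjzol" → "fyiynk".

fyiynk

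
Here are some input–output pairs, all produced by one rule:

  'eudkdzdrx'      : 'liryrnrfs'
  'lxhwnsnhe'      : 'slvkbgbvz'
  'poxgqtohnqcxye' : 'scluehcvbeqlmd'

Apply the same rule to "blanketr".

What's happening: shift every letter 12 places backward in the alphabet (wrapping around), then swap the first and last characters.
Starting from "blanketr": after the first operation, "pzobyshf"; after the second, "fzobyshp".

fzobyshp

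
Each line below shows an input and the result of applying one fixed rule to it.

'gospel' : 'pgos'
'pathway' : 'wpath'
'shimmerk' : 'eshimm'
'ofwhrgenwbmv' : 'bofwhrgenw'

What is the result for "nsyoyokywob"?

wnsyoyoky

The transformation: delete the last 2 characters, then move the last character to the front.
On "nsyoyokywob": the first step gives "nsyoyokyw", and the second then gives "wnsyoyoky".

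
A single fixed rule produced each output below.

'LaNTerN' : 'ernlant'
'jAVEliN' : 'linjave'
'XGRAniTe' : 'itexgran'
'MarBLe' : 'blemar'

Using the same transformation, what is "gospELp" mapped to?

Each output is the input with this applied: move the last 3 characters to the front (rotate right by 3), then convert every letter to lowercase.
Applying both steps to "gospELp": "ELpgosp", then "elpgosp".

elpgosp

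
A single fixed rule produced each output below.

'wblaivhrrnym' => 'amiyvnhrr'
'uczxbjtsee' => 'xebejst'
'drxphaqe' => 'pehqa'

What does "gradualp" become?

Each output is the input with this applied: delete the first 3 characters, then take characters alternately from the front and the back (1st, last, 2nd, 2nd-last, ...).
For "gradualp" the result is "dpula".

dpula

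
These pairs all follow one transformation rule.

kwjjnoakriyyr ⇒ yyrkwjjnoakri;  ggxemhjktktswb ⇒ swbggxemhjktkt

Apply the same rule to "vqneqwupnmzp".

mzpvqneqwupn

The pattern: move the last 3 characters to the front (rotate right by 3).
So "vqneqwupnmzp" becomes "mzpvqneqwupn".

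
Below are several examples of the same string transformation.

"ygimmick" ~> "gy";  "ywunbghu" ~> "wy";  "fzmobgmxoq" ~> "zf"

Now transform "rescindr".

Rule — swap each adjacent pair of characters (1↔2, 3↔4, ...), then keep only the first 2 characters.
So "rescindr" becomes "er".
(Check on "fzmobgmxoq": → "zfomgbxmqo" → "zf" ✓)

er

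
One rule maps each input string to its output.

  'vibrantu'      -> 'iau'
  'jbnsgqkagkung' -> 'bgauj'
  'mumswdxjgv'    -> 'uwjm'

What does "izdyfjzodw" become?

The transformation: move the first character to the end, then keep one character in every 3, starting at position 1 (positions 1st, 4th, 7th, ...).
On "izdyfjzodw": the first step gives "zdyfjzodwi", and the second then gives "zfoi".
(Check on "jbnsgqkagkung": → "bnsgqkagkungj" → "bgauj" ✓)

zfoi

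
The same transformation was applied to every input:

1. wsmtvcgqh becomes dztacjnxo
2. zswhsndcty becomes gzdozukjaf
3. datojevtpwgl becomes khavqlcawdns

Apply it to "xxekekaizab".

Looking at the pairs, the operation is to shift every letter 7 places forward in the alphabet (wrapping around).
For "xxekekaizab" the result is "eelrlrhpghi".

eelrlrhpghi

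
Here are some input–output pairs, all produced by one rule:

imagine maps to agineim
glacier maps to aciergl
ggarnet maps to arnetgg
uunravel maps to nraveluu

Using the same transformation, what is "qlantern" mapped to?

anternql

The rule is to move the first 2 characters to the end (rotate left by 2).
For "qlantern" the result is "anternql".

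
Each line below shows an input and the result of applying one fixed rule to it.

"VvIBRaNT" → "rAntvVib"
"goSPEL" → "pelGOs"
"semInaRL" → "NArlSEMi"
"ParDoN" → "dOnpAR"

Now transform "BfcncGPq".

Looking at the pairs, the operation is to swap the front and back halves of the string, then flip the case of every letter.
Working it through for "BfcncGPq": intermediate "cGPqBfcn", final "CgpQbFCN".
(Check on "ParDoN": → "DoNPar" → "dOnpAR" ✓)

CgpQbFCN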